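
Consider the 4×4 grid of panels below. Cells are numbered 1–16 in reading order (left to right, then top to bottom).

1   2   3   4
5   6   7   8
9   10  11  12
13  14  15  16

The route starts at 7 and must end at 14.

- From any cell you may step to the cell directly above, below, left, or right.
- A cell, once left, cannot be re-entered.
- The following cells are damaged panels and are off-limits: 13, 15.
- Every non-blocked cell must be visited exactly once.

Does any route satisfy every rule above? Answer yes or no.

no

Cell 16 has only one open neighbour but is neither the start nor the goal, so a Hamiltonian route would have to both enter and leave it through the same neighbour — impossible without revisiting.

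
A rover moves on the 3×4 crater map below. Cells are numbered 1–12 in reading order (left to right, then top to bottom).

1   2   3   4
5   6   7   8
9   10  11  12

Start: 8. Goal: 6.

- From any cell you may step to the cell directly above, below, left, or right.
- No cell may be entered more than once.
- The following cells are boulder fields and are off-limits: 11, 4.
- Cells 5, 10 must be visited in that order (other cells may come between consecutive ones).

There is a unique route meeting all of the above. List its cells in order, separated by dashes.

The waypoints must appear in the order 5, 10, with no cell reused.
Route from 8: left 1 to 7, up 1 to 3, left 2 to 1, down 2 to 9, right 1 to 10, up 1 to 6 — 8 moves in all.
Check: order respected (5 at step 5, 10 at step 7).

8 - 7 - 3 - 2 - 1 - 5 - 9 - 10 - 6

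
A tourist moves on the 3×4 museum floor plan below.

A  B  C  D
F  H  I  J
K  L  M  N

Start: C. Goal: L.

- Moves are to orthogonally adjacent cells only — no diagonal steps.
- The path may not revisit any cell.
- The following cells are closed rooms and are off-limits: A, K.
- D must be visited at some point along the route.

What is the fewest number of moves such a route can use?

5

Any route passes through D somewhere between C and L. Summing Manhattan distances along the two legs (C → D → L) gives a lower bound of 1 + 4 = 5 moves.
A route of 5 moves achieves this: C → D → J → N → M → L.
Since 5 matches the lower bound, it is optimal.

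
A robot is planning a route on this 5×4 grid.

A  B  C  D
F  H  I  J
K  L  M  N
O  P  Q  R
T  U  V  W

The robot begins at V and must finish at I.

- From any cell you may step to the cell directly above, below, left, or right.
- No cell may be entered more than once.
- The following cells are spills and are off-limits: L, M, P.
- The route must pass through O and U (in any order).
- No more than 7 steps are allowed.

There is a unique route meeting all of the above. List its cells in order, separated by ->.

The 7-move cap with required stops at O, U leaves no slack for detours.
Route from V: 2× left (reaching T), 3× up (reaching F), 2× right (reaching I) — 7 moves in all.
Check: all required cells visited; 7 ≤ 7 moves.

V -> U -> T -> O -> K -> F -> H -> I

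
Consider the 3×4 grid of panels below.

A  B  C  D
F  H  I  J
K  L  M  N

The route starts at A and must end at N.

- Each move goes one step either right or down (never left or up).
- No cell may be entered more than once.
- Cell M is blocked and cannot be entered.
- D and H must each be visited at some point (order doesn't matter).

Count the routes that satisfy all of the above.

A right/down-only route from A to N makes exactly 2 down-moves and 3 right-moves in some order.
With no other constraints that would be C(5,2) = 10 routes.
H is below but to the left of D: going D → H would need a leftward move and H → D an upward move, so no right/down-only route can visit both required cells.
No route satisfies every constraint, so the count is 0.

0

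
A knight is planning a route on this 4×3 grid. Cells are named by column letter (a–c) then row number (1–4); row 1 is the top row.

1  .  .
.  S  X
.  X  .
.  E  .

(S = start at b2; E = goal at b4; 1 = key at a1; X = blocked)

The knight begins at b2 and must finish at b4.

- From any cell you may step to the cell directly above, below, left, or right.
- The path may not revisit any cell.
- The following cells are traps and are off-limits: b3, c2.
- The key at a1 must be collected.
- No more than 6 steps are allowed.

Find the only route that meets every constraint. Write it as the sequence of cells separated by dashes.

The 6-move cap with required stops at a1 leaves no slack for detours.
Route from b2: up 1 to b1, left 1 to a1, down 3 to a4, right 1 to b4 — 6 moves in all.
Check: all required cells visited; 6 ≤ 6 moves.

b2 - b1 - a1 - a2 - a3 - a4 - b4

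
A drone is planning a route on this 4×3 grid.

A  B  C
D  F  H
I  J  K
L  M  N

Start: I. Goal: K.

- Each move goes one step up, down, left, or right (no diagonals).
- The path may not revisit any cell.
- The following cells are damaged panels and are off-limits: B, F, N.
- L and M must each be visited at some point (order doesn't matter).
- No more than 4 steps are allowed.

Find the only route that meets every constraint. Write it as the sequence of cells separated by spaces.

I L M J K

The 4-move cap with required stops at L, M leaves no slack for detours.
Route from I: down 1 to L, right 1 to M, up 1 to J, right 1 to K — 4 moves in all.
Check: all required cells visited; 4 ≤ 4 moves.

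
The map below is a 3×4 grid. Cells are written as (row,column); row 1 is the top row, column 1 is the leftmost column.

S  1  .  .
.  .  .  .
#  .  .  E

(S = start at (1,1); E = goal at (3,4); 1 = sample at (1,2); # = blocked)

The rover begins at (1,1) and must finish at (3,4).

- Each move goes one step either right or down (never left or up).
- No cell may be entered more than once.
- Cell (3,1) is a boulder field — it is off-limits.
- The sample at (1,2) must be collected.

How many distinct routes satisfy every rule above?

A right/down-only route from (1,1) to (3,4) makes exactly 2 down-moves and 3 right-moves in some order.
With no other constraints that would be C(5,2) = 10 routes.
Split at (1,2) and multiply the segment counts (each segment already excludes blocked cells): (1,1)→(1,2): 1; (1,2)→(3,4): 6; product = 6.
That gives 6 routes.

6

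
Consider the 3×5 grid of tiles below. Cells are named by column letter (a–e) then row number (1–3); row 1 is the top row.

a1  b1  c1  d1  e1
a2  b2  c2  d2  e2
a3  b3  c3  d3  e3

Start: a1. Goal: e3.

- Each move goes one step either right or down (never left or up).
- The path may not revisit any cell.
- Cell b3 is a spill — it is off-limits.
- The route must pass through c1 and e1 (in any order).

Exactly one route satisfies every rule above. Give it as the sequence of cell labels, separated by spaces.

a1 b1 c1 d1 e1 e2 e3

Moves only go right or down, so the column and row indices never decrease.
Route from a1: right 4 to e1, down 2 to e3 — 6 moves in all.
Check: all required cells visited.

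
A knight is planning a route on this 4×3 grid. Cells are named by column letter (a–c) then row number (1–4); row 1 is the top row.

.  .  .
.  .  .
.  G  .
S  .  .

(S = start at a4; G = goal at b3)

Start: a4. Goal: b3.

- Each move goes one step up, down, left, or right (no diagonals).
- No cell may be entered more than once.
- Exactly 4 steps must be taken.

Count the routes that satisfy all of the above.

Need simple routes of exactly 4 moves from a4 to b3 (Manhattan distance 2, so 1 moves are spent on a detour and 1 undoing it).
Enumerating: a4 a3 a2 b2 b3 | a4 b4 c4 c3 b3.
That gives 2 routes.

2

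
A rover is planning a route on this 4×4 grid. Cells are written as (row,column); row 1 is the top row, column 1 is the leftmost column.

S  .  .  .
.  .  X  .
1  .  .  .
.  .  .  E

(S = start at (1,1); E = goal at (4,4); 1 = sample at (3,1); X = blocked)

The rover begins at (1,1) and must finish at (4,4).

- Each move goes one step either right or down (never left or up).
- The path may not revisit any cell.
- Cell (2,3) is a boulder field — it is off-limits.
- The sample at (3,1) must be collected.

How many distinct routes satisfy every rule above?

4

A right/down-only route from (1,1) to (4,4) makes exactly 3 down-moves and 3 right-moves in some order.
With no other constraints that would be C(6,3) = 20 routes.
Split at (3,1) and multiply the segment counts (each segment already excludes blocked cells): (1,1)→(3,1): 1; (3,1)→(4,4): 4; product = 4.
That gives 4 routes.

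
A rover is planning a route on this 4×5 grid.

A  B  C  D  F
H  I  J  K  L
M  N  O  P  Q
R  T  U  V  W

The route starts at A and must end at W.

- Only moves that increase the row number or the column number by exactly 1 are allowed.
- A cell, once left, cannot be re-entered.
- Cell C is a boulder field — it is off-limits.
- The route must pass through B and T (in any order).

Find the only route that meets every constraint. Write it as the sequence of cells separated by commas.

Moves only go right or down, so the column and row indices never decrease.
Route from A: right 1 to B, down 3 to T, right 3 to W — 7 moves in all.
Check: all required cells visited.

A, B, I, N, T, U, V, W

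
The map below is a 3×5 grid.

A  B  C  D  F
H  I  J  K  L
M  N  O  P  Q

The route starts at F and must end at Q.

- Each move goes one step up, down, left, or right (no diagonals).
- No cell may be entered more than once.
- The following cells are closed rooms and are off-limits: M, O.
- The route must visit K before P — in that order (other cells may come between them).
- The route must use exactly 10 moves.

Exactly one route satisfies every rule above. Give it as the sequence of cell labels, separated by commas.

The waypoints must appear in the order K, P, with no cell reused.
Route from F: left 4 to A, down 1 to H, right 3 to K, down 1 to P, right 1 to Q — 10 moves in all.
Check: order respected (K at step 8, P at step 9); 10 moves as required.

F, D, C, B, A, H, I, J, K, P, Q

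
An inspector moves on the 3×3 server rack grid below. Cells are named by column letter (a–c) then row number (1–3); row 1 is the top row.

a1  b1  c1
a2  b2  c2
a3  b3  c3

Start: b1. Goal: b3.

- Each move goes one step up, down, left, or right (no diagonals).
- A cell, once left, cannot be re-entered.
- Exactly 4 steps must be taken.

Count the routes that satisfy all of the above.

Need simple routes of exactly 4 moves from b1 to b3 (Manhattan distance 2, so 1 moves are spent on a detour and 1 undoing it).
Enumerating: b1 b2 a2 a3 b3 | b1 b2 c2 c3 b3 | b1 a1 a2 a3 b3 | b1 a1 a2 b2 b3 | b1 c1 c2 c3 b3 | b1 c1 c2 b2 b3.
That gives 6 routes.

6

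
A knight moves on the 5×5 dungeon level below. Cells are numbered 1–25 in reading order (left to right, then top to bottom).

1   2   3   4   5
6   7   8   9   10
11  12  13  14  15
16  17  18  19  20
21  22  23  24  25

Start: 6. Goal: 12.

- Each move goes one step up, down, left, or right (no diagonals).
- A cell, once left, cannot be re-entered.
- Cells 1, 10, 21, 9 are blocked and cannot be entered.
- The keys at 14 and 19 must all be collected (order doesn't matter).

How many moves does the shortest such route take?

Any route passes through 14 and 19 in some order between 6 and 12. Summing Manhattan distances along each leg and taking the cheapest ordering (6 → 19 → 14 → 12) gives a lower bound of 5 + 1 + 2 = 8 moves.
A route of 8 moves achieves this: 6 → 11 → 16 → 17 → 18 → 19 → 14 → 13 → 12.
Since 8 matches the lower bound, it is optimal.

8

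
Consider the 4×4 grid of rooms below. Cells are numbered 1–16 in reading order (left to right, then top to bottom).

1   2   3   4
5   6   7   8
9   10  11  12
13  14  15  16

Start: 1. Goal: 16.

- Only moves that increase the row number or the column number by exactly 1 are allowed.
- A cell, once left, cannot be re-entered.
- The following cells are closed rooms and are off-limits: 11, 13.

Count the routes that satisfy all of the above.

A right/down-only route from 1 to 16 makes exactly 3 down-moves and 3 right-moves in some order.
With no other constraints that would be C(6,3) = 20 routes.
Subtract routes through each blocked cell (inclusion–exclusion for overlaps): − through 11: 12 − through 13: 1 → 7.
That gives 7 routes.

7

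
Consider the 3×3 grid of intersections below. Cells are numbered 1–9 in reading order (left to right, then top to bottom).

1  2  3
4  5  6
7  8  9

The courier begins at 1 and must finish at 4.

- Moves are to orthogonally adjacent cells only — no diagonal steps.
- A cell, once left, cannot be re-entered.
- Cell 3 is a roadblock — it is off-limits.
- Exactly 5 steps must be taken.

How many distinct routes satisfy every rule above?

Need simple routes of exactly 5 moves from 1 to 4 (Manhattan distance 1, so 2 moves are spent on a detour and 2 undoing it).
Enumerating: 1 2 5 8 7 4.
That gives 1 route.

1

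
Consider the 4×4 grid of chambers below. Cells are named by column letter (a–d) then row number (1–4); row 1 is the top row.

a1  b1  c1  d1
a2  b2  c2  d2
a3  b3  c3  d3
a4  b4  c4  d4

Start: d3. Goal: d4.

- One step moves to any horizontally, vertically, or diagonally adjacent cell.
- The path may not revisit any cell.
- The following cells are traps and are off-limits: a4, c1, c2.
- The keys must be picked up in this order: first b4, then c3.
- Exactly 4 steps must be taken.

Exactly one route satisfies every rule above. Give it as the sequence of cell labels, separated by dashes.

d3 - c4 - b4 - c3 - d4

The waypoints must appear in the order b4, c3, with no cell reused.
Route from d3: down-left to c4, left to b4, up-right to c3, down-right to d4 — 4 moves in all.
Check: order respected (b4 at step 2, c3 at step 3); 4 moves as required.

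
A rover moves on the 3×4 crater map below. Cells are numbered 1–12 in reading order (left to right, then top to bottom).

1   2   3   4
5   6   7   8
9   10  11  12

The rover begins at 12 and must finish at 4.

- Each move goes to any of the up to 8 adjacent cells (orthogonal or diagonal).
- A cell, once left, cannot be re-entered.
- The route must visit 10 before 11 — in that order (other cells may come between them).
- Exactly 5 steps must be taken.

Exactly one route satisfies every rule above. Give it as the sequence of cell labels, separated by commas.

The waypoints must appear in the order 10, 11, with no cell reused.
Route from 12: up-left to 7, down-left to 10, right to 11, up-right to 8, up to 4 — 5 moves in all.
Check: order respected (10 at step 2, 11 at step 3); 5 moves as required.

12, 7, 10, 11, 8, 4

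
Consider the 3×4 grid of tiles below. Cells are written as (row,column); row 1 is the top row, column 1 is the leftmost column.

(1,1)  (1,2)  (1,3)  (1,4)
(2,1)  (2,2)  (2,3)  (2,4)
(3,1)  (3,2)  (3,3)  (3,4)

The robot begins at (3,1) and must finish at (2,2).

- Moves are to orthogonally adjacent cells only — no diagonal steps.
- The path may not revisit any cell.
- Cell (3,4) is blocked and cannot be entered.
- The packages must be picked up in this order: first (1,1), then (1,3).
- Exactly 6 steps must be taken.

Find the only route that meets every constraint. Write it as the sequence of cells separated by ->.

(3,1) -> (2,1) -> (1,1) -> (1,2) -> (1,3) -> (2,3) -> (2,2)

The waypoints must appear in the order (1,1), (1,3), with no cell reused.
Route from (3,1): 2× up (reaching (1,1)), 2× right (reaching (1,3)), down to (2,3), left to (2,2) — 6 moves in all.
Check: order respected ((1,1) at step 2, (1,3) at step 4); 6 moves as required.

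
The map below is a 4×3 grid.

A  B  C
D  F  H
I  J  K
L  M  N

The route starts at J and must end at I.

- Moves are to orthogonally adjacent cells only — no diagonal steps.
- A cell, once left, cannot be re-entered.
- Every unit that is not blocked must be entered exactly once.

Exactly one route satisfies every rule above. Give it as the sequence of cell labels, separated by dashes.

J - F - D - A - B - C - H - K - N - M - L - I

Need to visit all 12 open cells exactly once, starting at J and ending at I.
Cell A has only two open neighbours (D and B), so the path must pass straight through it: one of those is the cell it's entered from and the other is where it exits.
Route from J: up 1 to F, left 1 to D, up 1 to A, right 2 to C, down 3 to N, left 2 to L, up 1 to I — 11 moves in all.
Check: all 12 open cells covered.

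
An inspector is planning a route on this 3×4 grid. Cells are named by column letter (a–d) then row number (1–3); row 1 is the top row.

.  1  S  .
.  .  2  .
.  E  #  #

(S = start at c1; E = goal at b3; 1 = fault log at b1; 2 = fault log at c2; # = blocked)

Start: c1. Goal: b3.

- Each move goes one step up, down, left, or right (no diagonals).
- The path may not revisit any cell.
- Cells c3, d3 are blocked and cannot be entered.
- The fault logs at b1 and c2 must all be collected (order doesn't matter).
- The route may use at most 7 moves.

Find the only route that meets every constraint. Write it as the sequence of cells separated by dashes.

c1 - c2 - b2 - b1 - a1 - a2 - a3 - b3

The 7-move cap with required stops at b1, c2 leaves no slack for detours.
Route from c1: down 1 to c2, left 1 to b2, up 1 to b1, left 1 to a1, down 2 to a3, right 1 to b3 — 7 moves in all.
Check: all required cells visited; 7 ≤ 7 moves.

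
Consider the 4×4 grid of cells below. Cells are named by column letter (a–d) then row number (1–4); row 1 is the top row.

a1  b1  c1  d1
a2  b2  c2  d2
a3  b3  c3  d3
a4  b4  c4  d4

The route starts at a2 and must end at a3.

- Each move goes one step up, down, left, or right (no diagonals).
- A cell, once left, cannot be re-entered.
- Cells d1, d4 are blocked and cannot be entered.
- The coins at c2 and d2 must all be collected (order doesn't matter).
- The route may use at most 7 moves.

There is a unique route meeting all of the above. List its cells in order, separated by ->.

a2 -> b2 -> c2 -> d2 -> d3 -> c3 -> b3 -> a3

The 7-move cap with required stops at c2, d2 leaves no slack for detours.
Route from a2: 3× right (reaching d2), down to d3, 3× left (reaching a3) — 7 moves in all.
Check: all required cells visited; 7 ≤ 7 moves.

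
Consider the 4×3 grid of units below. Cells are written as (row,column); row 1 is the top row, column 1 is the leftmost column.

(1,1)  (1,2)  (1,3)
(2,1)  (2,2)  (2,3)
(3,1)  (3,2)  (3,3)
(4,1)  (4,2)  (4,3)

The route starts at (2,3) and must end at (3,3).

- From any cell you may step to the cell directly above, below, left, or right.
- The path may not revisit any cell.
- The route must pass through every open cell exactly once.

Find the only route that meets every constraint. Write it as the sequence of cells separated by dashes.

Need to visit all 12 open cells exactly once, starting at (2,3) and ending at (3,3).
Route from (2,3): up to (1,3), 2× left (reaching (1,1)), down to (2,1), right to (2,2), down to (3,2), left to (3,1), down to (4,1), 2× right (reaching (4,3)), up to (3,3) — 11 moves in all.
Check: all 12 open cells covered.

(2,3) - (1,3) - (1,2) - (1,1) - (2,1) - (2,2) - (3,2) - (3,1) - (4,1) - (4,2) - (4,3) - (3,3)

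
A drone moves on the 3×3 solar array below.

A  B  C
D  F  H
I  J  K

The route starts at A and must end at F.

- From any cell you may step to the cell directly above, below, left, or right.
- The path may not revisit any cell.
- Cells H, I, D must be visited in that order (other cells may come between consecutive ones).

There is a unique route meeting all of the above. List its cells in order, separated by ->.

The waypoints must appear in the order H, I, D, with no cell reused.
Route from A: 2× right (reaching C), 2× down (reaching K), 2× left (reaching I), up to D, right to F — 8 moves in all.
Check: order respected (H at step 3, I at step 6, D at step 7).

A -> B -> C -> H -> K -> J -> I -> D -> F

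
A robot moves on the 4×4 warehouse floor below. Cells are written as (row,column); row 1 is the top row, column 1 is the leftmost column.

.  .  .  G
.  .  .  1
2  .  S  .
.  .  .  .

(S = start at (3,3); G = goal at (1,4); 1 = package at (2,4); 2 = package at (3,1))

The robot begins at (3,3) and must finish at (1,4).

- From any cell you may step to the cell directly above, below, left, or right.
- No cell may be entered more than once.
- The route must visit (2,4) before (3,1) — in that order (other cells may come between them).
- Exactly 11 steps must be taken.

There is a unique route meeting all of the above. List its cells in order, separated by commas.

(3,3), (3,4), (2,4), (2,3), (2,2), (3,2), (3,1), (2,1), (1,1), (1,2), (1,3), (1,4)

The waypoints must appear in the order (2,4), (3,1), with no cell reused.
Route from (3,3): right 1 to (3,4), up 1 to (2,4), left 2 to (2,2), down 1 to (3,2), left 1 to (3,1), up 2 to (1,1), right 3 to (1,4) — 11 moves in all.
Check: order respected (1 at step 2, 2 at step 6); 11 moves as required.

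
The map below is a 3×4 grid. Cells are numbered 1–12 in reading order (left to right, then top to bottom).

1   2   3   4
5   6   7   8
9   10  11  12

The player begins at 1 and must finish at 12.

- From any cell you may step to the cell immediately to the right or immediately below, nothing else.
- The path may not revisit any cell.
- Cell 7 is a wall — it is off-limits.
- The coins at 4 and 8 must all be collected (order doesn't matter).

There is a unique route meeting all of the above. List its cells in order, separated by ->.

Moves only go right or down, so the column and row indices never decrease.
Route from 1: right 3 to 4, down 2 to 12 — 5 moves in all.
Check: all required cells visited.

1 -> 2 -> 3 -> 4 -> 8 -> 12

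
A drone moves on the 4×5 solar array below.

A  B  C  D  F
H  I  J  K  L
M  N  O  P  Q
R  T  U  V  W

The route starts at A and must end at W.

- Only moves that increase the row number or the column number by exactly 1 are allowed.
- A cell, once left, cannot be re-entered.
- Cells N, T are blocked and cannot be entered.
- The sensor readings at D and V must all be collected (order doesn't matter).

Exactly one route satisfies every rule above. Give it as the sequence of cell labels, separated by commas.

A, B, C, D, K, P, V, W

Moves only go right or down, so the column and row indices never decrease.
Route from A: 3× right (reaching D), 3× down (reaching V), right to W — 7 moves in all.
Check: all required cells visited.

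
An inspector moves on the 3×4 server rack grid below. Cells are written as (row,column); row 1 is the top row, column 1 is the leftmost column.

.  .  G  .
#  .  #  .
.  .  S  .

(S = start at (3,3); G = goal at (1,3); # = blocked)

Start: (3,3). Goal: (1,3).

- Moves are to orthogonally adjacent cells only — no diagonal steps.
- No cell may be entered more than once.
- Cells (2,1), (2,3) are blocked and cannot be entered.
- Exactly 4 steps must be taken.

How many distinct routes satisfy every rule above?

Need simple routes of exactly 4 moves from (3,3) to (1,3) (Manhattan distance 2, so 1 moves are spent on a detour and 1 undoing it).
Enumerating: (3,3) (3,2) (2,2) (1,2) (1,3) | (3,3) (3,4) (2,4) (1,4) (1,3).
That gives 2 routes.

2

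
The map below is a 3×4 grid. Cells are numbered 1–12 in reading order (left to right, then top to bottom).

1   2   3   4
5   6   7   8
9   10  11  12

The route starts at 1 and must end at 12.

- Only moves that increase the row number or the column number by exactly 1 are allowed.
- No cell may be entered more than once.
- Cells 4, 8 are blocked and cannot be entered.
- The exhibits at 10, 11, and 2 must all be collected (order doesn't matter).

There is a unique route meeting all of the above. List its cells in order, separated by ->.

Moves only go right or down, so the column and row indices never decrease.
Route from 1: right 1 to 2, down 2 to 10, right 2 to 12 — 5 moves in all.
Check: all required cells visited.

1 -> 2 -> 6 -> 10 -> 11 -> 12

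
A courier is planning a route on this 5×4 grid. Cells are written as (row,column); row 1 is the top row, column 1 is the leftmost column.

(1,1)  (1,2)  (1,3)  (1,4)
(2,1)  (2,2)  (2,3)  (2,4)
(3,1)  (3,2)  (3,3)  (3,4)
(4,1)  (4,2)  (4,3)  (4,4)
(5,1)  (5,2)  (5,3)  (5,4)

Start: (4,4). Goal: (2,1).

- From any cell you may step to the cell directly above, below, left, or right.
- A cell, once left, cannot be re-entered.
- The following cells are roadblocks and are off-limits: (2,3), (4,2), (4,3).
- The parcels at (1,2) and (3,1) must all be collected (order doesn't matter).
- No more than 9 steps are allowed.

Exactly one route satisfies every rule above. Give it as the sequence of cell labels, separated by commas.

(4,4), (3,4), (2,4), (1,4), (1,3), (1,2), (2,2), (3,2), (3,1), (2,1)

The 9-move cap with required stops at (1,2), (3,1) leaves no slack for detours.
Route from (4,4): 3× up (reaching (1,4)), 2× left (reaching (1,2)), 2× down (reaching (3,2)), left to (3,1), up to (2,1) — 9 moves in all.
Check: all required cells visited; 9 ≤ 9 moves.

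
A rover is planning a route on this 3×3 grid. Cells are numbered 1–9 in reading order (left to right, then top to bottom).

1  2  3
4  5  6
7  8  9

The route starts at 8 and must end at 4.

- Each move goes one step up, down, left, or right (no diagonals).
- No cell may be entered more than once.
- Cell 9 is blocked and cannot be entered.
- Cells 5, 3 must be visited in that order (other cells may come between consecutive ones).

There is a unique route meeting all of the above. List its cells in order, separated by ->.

8 -> 5 -> 6 -> 3 -> 2 -> 1 -> 4

The waypoints must appear in the order 5, 3, with no cell reused.
Route from 8: up to 5, right to 6, up to 3, 2× left (reaching 1), down to 4 — 6 moves in all.
Check: order respected (5 at step 1, 3 at step 3).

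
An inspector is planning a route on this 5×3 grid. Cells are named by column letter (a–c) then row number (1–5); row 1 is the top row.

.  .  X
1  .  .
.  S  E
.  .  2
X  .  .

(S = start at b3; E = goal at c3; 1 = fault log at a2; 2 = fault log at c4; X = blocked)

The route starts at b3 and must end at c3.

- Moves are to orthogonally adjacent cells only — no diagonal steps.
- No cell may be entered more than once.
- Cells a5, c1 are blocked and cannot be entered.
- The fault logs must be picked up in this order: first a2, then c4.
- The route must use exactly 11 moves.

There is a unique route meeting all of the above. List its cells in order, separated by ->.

The waypoints must appear in the order a2, c4, with no cell reused.
Route from b3: up 2 to b1, left 1 to a1, down 3 to a4, right 1 to b4, down 1 to b5, right 1 to c5, up 2 to c3 — 11 moves in all.
Check: order respected (1 at step 4, 2 at step 10); 11 moves as required.

b3 -> b2 -> b1 -> a1 -> a2 -> a3 -> a4 -> b4 -> b5 -> c5 -> c4 -> c3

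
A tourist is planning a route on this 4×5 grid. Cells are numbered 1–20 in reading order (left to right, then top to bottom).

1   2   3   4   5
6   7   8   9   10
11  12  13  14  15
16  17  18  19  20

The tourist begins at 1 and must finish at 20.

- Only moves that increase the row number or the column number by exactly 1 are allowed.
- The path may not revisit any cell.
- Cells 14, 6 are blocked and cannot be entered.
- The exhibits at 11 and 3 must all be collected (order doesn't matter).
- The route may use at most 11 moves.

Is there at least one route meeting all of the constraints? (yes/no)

no

11 is below but to the left of 3: going 3 → 11 would need a leftward move and 11 → 3 an upward move, so no right/down-only route can visit both required cells.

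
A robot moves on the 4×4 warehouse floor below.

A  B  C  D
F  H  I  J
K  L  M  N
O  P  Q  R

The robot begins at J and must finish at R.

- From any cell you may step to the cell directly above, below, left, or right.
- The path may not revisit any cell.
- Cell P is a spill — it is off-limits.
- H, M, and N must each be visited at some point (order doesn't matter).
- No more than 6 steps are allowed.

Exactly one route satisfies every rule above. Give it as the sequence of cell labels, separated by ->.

The budget equals the shortest possible length, so every move has to be on a shortest route through the required cells.
Route from J: left 2 to H, down 1 to L, right 2 to N, down 1 to R — 6 moves in all.
Check: all required cells visited; 6 ≤ 6 moves.

J -> I -> H -> L -> M -> N -> R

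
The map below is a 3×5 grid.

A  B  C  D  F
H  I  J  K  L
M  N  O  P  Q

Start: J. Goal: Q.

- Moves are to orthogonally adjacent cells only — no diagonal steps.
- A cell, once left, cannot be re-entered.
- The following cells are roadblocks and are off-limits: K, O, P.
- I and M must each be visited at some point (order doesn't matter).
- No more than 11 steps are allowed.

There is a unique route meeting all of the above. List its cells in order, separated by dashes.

J - I - N - M - H - A - B - C - D - F - L - Q

The budget equals the shortest possible length, so every move has to be on a shortest route through the required cells.
Route from J: left 1 to I, down 1 to N, left 1 to M, up 2 to A, right 4 to F, down 2 to Q — 11 moves in all.
Check: all required cells visited; 11 ≤ 11 moves.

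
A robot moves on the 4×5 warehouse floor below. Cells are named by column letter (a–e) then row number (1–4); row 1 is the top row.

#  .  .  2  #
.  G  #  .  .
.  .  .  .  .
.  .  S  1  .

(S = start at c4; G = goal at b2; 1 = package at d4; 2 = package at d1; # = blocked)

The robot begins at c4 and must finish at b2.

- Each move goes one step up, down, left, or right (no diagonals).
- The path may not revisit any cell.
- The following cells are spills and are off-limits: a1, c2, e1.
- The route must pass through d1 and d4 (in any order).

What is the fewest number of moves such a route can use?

7

Any route passes through d1 and d4 in some order between c4 and b2. Summing Manhattan distances along each leg and taking the cheapest ordering (c4 → d4 → d1 → b2) gives a lower bound of 1 + 3 + 3 = 7 moves.
A route of 7 moves achieves this: c4 → d4 → d3 → d2 → d1 → c1 → b1 → b2.
Since 7 matches the lower bound, it is optimal.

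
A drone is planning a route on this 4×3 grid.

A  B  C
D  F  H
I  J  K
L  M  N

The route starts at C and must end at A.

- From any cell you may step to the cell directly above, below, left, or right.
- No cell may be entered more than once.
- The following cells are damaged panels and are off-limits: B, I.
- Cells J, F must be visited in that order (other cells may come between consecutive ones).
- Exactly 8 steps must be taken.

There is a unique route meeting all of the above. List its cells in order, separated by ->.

C -> H -> K -> N -> M -> J -> F -> D -> A

The waypoints must appear in the order J, F, with no cell reused.
Route from C: 3× down (reaching N), left to M, 2× up (reaching F), left to D, up to A — 8 moves in all.
Check: order respected (J at step 5, F at step 6); 8 moves as required.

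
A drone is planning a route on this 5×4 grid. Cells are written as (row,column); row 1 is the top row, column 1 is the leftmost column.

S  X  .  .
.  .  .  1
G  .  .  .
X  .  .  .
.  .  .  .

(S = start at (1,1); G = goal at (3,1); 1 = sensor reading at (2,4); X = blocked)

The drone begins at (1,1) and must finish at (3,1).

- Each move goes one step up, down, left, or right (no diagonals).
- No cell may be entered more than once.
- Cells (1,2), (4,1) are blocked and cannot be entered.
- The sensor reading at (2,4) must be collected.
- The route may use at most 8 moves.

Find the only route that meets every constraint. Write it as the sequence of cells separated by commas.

(1,1), (2,1), (2,2), (2,3), (2,4), (3,4), (3,3), (3,2), (3,1)

The budget equals the shortest possible length, so every move has to be on a shortest route through the required cells.
Route from (1,1): down 1 to (2,1), right 3 to (2,4), down 1 to (3,4), left 3 to (3,1) — 8 moves in all.
Check: all required cells visited; 8 ≤ 8 moves.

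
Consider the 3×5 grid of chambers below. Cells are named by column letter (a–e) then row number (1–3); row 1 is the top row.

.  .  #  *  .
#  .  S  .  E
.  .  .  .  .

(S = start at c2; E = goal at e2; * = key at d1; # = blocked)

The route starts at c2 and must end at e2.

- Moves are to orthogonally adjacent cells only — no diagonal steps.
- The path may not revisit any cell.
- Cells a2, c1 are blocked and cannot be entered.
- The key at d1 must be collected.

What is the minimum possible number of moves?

Any route passes through d1 somewhere between c2 and e2. Summing Manhattan distances along the two legs (c2 → d1 → e2) gives a lower bound of 2 + 2 = 4 moves.
A route of 4 moves achieves this: c2 → d2 → d1 → e1 → e2.
Since 4 matches the lower bound, it is optimal.

4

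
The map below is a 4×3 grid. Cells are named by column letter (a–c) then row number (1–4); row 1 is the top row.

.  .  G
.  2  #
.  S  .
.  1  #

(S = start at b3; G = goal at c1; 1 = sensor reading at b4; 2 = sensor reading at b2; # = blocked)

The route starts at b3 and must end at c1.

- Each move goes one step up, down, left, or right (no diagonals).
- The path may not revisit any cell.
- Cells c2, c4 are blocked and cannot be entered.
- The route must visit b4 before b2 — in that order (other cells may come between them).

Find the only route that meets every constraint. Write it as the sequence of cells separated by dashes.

The waypoints must appear in the order b4, b2, with no cell reused.
Route from b3: down to b4, left to a4, 2× up (reaching a2), right to b2, up to b1, right to c1 — 7 moves in all.
Check: order respected (1 at step 1, 2 at step 5).

b3 - b4 - a4 - a3 - a2 - b2 - b1 - c1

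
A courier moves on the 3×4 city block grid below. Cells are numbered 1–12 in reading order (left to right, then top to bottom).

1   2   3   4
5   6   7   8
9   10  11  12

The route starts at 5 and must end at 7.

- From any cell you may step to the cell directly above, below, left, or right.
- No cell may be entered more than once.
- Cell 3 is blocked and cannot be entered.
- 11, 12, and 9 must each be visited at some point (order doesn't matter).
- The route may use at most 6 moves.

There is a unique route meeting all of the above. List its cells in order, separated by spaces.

The 6-move cap with required stops at 11, 12, 9 leaves no slack for detours.
Route from 5: down to 9, 3× right (reaching 12), up to 8, left to 7 — 6 moves in all.
Check: all required cells visited; 6 ≤ 6 moves.

5 9 10 11 12 8 7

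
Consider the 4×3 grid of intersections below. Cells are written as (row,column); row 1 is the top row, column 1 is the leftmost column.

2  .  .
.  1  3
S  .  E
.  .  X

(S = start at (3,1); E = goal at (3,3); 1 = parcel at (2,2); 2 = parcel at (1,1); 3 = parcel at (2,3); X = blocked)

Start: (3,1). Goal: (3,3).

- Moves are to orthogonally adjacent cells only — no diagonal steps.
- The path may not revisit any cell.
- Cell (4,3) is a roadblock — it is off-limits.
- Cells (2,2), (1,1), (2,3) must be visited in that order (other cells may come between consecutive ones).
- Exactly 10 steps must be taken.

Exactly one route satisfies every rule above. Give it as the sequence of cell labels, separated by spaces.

The waypoints must appear in the order (2,2), (1,1), (2,3), with no cell reused.
Route from (3,1): down 1 to (4,1), right 1 to (4,2), up 2 to (2,2), left 1 to (2,1), up 1 to (1,1), right 2 to (1,3), down 2 to (3,3) — 10 moves in all.
Check: order respected (1 at step 4, 2 at step 6, 3 at step 9); 10 moves as required.

(3,1) (4,1) (4,2) (3,2) (2,2) (2,1) (1,1) (1,2) (1,3) (2,3) (3,3)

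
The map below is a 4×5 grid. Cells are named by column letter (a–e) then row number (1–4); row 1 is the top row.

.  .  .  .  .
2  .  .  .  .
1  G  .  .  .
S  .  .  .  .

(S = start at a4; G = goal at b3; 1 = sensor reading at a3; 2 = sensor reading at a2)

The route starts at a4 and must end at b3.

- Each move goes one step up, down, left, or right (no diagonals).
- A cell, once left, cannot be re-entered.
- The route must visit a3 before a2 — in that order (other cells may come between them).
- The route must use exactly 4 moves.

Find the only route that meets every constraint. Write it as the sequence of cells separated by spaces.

a4 a3 a2 b2 b3

The waypoints must appear in the order a3, a2, with no cell reused.
Route from a4: up 2 to a2, right 1 to b2, down 1 to b3 — 4 moves in all.
Check: order respected (1 at step 1, 2 at step 2); 4 moves as required.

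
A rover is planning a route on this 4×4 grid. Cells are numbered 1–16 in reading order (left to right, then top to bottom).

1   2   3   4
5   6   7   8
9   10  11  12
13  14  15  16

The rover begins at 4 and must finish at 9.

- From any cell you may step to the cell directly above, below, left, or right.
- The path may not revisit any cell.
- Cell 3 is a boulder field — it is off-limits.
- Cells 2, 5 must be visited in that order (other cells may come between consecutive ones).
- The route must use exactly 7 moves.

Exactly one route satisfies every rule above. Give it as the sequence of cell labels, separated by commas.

The waypoints must appear in the order 2, 5, with no cell reused.
Route from 4: down 1 to 8, left 2 to 6, up 1 to 2, left 1 to 1, down 2 to 9 — 7 moves in all.
Check: order respected (2 at step 4, 5 at step 6); 7 moves as required.

4, 8, 7, 6, 2, 1, 5, 9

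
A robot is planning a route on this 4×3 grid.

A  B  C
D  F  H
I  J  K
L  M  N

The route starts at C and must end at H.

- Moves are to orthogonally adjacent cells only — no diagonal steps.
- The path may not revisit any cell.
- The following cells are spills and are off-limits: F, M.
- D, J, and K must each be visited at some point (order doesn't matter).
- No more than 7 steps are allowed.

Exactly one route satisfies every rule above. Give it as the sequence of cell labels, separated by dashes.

C - B - A - D - I - J - K - H

Any route must reach D, J, and K and still end at H within 7 moves, so the order of the required stops is forced.
Route from C: left 2 to A, down 2 to I, right 2 to K, up 1 to H — 7 moves in all.
Check: all required cells visited; 7 ≤ 7 moves.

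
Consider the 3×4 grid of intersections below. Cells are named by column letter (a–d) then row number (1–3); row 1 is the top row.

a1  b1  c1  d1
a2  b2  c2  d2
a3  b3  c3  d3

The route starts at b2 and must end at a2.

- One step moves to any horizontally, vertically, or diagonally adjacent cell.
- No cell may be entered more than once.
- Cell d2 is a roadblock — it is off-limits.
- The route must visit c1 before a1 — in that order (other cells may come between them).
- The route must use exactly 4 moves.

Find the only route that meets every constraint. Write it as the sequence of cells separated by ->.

The waypoints must appear in the order c1, a1, with no cell reused.
Route from b2: up-right 1 to c1, left 2 to a1, down 1 to a2 — 4 moves in all.
Check: order respected (c1 at step 1, a1 at step 3); 4 moves as required.

b2 -> c1 -> b1 -> a1 -> a2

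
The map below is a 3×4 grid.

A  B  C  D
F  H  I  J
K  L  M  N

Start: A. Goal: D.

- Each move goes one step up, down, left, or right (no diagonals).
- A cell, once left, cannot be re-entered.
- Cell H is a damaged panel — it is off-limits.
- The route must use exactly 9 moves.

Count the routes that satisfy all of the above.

Need simple routes of exactly 9 moves from A to D (Manhattan distance 3, so 3 moves are spent on a detour and 3 undoing it).
Enumerating: A F K L M N J I C D.
That gives 1 route.

1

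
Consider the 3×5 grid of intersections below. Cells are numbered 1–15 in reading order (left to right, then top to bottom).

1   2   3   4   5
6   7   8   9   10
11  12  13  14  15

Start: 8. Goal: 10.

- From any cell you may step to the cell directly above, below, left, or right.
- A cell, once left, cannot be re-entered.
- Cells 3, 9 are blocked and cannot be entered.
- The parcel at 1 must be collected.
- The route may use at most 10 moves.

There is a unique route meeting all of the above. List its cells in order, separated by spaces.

The 10-move cap with required stops at 1 leaves no slack for detours.
Route from 8: left to 7, up to 2, left to 1, 2× down (reaching 11), 4× right (reaching 15), up to 10 — 10 moves in all.
Check: all required cells visited; 10 ≤ 10 moves.

8 7 2 1 6 11 12 13 14 15 10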